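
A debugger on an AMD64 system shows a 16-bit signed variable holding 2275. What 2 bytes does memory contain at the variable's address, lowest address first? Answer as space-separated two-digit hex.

E3 08

2275 in hexadecimal, padded to 16 bits, is 0x08E3.
Split into bytes (most-significant first): 08 E3.
Little-endian stores the least-significant byte at the lowest address.
So at ascending addresses the bytes are E3 08.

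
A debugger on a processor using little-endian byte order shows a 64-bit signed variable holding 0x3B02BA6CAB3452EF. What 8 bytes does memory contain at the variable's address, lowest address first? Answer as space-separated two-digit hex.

EF 52 34 AB 6C BA 02 3B

Split into bytes (most-significant first): 3B 02 BA 6C AB 34 52 EF.
Little-endian stores the least-significant byte at the lowest address.
So at ascending addresses the bytes are EF 52 34 AB 6C BA 02 3B.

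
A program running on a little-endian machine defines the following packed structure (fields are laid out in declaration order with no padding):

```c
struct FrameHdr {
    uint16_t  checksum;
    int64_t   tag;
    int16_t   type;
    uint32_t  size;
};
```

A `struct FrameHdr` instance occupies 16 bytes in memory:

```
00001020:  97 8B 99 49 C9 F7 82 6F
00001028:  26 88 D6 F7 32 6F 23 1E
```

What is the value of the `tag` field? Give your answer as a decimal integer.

`tag` follows `checksum` (2 bytes), so it starts at byte offset 2 and occupies 8 bytes.
Bytes at offsets 2..9: 99 49 C9 F7 82 6F 26 88.
Little-endian stores the least-significant byte at the lowest address.
Reassemble most-significant byte first: 88 26 6F 82 F7 C9 49 99 → 0x88266F82F7C94999.
Top bit is set, so as a signed 64-bit value this is 0x88266F82F7C94999 − 2^64 = -8636092627142751847.

-8636092627142751847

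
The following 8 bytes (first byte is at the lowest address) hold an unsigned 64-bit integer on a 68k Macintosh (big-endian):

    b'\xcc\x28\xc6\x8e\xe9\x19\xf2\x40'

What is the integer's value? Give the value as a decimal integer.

Big-endian stores the most-significant byte at the lowest address.
The bytes are already most-significant first: 0xCC28C68EE919F240.
0xCC28C68EE919F240 = 14711226499904172608.

14711226499904172608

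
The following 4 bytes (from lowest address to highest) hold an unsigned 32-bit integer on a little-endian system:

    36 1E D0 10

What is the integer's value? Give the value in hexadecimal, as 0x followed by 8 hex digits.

Little-endian: lowest address holds the least-significant byte.
Reassemble most-significant byte first: 10 D0 1E 36 → 0x10D01E36.

0x10D01E36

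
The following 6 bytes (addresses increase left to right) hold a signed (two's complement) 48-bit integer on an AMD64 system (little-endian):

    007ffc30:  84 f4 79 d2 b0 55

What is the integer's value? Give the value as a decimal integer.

94217933812868

In little-endian order the low byte comes first in memory.
Reassemble most-significant byte first: 55 B0 D2 79 F4 84 → 0x55B0D279F484.
0x55B0D279F484 = 94217933812868.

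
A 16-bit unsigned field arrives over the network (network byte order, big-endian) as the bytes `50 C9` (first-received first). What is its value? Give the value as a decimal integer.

In big-endian order the high byte comes first in memory.
The bytes are already most-significant first: 0x50C9.
0x50C9 = 20681.

20681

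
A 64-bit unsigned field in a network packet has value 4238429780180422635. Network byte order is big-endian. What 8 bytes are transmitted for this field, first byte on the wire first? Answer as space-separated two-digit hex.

4238429780180422635 in hexadecimal, padded to 64 bits, is 0x3AD1ED6DCD174FEB.
Split into bytes (most-significant first): 3A D1 ED 6D CD 17 4F EB.
Big-endian: lowest address holds the most-significant byte.
So the memory order matches the most-significant-first order: 3A D1 ED 6D CD 17 4F EB.

3A D1 ED 6D CD 17 4F EB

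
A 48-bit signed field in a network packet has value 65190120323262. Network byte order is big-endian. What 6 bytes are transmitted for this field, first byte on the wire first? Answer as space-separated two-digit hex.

65190120323262 in hexadecimal, padded to 48 bits, is 0x3B4A41F6F8BE.
Split into bytes (most-significant first): 3B 4A 41 F6 F8 BE.
Big-endian stores the most-significant byte at the lowest address.
So the memory order matches the most-significant-first order: 3B 4A 41 F6 F8 BE.

3B 4A 41 F6 F8 BE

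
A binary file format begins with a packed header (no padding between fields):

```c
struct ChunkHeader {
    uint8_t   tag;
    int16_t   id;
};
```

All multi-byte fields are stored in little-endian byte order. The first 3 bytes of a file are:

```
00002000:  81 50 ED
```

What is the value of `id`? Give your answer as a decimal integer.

-4784

`id` follows `tag` (1 byte), so it starts at byte offset 1 and occupies 2 bytes.
Bytes at offsets 1..2: 50 ED.
Little-endian stores the least-significant byte at the lowest address.
Reassemble most-significant byte first: ED 50 → 0xED50.
Top bit is set, so as a signed 16-bit value this is 0xED50 − 2^16 = -4784.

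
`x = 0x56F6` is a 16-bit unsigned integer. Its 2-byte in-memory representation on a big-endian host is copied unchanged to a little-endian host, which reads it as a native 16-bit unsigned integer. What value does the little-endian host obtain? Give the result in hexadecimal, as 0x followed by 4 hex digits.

0xF656

Stored big-endian, the bytes at ascending addresses are 56 F6.
Read back as little-endian, the first byte is least significant, giving 0xF656.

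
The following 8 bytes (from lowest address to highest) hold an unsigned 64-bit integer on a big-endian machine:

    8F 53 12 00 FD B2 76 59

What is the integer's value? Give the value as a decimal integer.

10327618165956310617

In big-endian order the high byte comes first in memory.
The bytes are already most-significant first: 0x8F531200FDB27659.
0x8F531200FDB27659 = 10327618165956310617.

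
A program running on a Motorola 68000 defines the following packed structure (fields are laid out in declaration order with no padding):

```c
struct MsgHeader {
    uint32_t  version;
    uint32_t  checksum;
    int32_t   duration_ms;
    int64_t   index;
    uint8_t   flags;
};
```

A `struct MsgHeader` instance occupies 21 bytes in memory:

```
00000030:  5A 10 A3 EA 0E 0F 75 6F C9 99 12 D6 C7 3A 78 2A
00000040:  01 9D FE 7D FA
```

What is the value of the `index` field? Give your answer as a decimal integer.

-4090825189701583235

`index` follows `version` (4 B), `checksum` (4 B), `duration_ms` (4 B), so it starts at offset 4 + 4 + 4 = 12 and occupies 8 bytes.
Bytes at offsets 12..19: C7 3A 78 2A 01 9D FE 7D.
In big-endian order the high byte comes first in memory.
The bytes are already most-significant first: 0xC73A782A019DFE7D.
Top bit is set, so as a signed 64-bit value this is 0xC73A782A019DFE7D − 2^64 = -4090825189701583235.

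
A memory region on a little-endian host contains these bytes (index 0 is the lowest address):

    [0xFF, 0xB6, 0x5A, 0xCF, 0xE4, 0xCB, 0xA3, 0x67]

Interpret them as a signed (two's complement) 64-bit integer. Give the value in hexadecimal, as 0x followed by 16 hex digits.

0x67A3CBE4CF5AB6FF

Little-endian stores the least-significant byte at the lowest address.
Reassemble most-significant byte first: 67 A3 CB E4 CF 5A B6 FF → 0x67A3CBE4CF5AB6FF.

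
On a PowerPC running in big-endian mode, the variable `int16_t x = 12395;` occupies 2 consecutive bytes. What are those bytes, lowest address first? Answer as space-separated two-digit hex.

12395 in hexadecimal, padded to 16 bits, is 0x306B.
Split into bytes (most-significant first): 30 6B.
Big-endian: lowest address holds the most-significant byte.
So the memory order matches the most-significant-first order: 30 6B.

30 6B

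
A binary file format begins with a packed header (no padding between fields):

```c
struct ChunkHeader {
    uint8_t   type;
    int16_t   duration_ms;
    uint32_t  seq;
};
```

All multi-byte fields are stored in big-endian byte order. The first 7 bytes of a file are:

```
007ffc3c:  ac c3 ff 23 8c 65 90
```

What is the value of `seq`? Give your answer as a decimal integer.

596403600

`seq` follows `type` (1 B), `duration_ms` (2 B), so it starts at offset 1 + 2 = 3 and occupies 4 bytes.
Bytes at offsets 3..6: 23 8C 65 90.
Big-endian stores the most-significant byte at the lowest address.
The bytes are already most-significant first: 0x238C6590.
0x238C6590 = 596403600.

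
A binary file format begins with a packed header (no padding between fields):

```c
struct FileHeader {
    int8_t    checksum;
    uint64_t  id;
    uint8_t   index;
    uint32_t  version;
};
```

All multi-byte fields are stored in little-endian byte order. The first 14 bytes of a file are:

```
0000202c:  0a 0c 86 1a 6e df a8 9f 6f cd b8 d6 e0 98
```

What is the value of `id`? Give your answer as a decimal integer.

8043333137085400588

`id` follows `checksum` (1 byte), so it starts at byte offset 1 and occupies 8 bytes.
Bytes at offsets 1..8: 0C 86 1A 6E DF A8 9F 6F.
In little-endian order the low byte comes first in memory.
Reassemble most-significant byte first: 6F 9F A8 DF 6E 1A 86 0C → 0x6F9FA8DF6E1A860C.
0x6F9FA8DF6E1A860C = 8043333137085400588.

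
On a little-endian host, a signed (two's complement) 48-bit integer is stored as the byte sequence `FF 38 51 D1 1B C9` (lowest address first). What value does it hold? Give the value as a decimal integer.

-60353663649537

In little-endian order the low byte comes first in memory.
Reassemble most-significant byte first: C9 1B D1 51 38 FF → 0xC91BD15138FF.
Top bit is set, so as a signed 48-bit value this is 0xC91BD15138FF − 2^48 = -60353663649537.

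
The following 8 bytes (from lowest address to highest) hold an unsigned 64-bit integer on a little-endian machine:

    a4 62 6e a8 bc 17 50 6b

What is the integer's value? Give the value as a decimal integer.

Little-endian stores the least-significant byte at the lowest address.
Reassemble most-significant byte first: 6B 50 17 BC A8 6E 62 A4 → 0x6B5017BCA86E62A4.
0x6B5017BCA86E62A4 = 7732706659242238628.

7732706659242238628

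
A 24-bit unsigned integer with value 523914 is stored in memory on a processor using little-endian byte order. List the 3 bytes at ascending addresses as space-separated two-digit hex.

523914 in hexadecimal, padded to 24 bits, is 0x07FE8A.
Split into bytes (most-significant first): 07 FE 8A.
Little-endian: lowest address holds the least-significant byte.
So at ascending addresses the bytes are 8A FE 07.

8A FE 07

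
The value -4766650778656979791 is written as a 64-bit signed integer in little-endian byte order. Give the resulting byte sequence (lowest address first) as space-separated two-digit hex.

Two's complement of -4766650778656979791 in 64 bits: 4766650778656979791 = 0x42268BA0DE303B4F; invert → 0xBDD9745F21CFC4B0; add 1 → 0xBDD9745F21CFC4B1.
Split into bytes (most-significant first): BD D9 74 5F 21 CF C4 B1.
In little-endian order the low byte comes first in memory.
So at ascending addresses the bytes are B1 C4 CF 21 5F 74 D9 BD.

B1 C4 CF 21 5F 74 D9 BD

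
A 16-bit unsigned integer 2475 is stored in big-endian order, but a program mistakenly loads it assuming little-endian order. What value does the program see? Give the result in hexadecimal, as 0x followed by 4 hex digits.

2475 in 16-bit hexadecimal is 0x09AB.
Stored big-endian, the bytes at ascending addresses are 09 AB.
Read back as little-endian, the first byte is least significant, giving 0xAB09.

0xAB09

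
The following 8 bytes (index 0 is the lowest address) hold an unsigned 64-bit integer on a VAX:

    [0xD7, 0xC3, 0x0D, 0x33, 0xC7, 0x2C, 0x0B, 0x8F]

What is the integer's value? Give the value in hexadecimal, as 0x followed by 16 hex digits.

Little-endian stores the least-significant byte at the lowest address.
Reassemble most-significant byte first: 8F 0B 2C C7 33 0D C3 D7 → 0x8F0B2CC7330DC3D7.

0x8F0B2CC7330DC3D7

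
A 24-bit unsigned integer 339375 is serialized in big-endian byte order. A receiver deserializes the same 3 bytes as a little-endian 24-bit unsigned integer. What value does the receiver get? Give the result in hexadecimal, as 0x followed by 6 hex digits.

339375 in 24-bit hexadecimal is 0x052DAF.
Stored big-endian, the bytes at ascending addresses are 05 2D AF.
Read back as little-endian, the first byte is least significant, giving 0xAF2D05.

0xAF2D05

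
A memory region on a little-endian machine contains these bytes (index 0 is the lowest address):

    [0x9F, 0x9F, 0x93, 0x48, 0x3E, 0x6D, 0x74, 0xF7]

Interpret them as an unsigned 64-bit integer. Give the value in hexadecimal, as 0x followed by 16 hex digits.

Little-endian: lowest address holds the least-significant byte.
Reassemble most-significant byte first: F7 74 6D 3E 48 93 9F 9F → 0xF7746D3E48939F9F.

0xF7746D3E48939F9F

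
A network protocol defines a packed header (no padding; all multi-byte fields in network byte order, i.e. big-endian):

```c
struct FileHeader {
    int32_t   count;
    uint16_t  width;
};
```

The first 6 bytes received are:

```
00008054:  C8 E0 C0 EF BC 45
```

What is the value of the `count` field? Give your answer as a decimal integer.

`count` is the first field, at byte offset 0, occupying 4 bytes.
Bytes at offsets 0..3: C8 E0 C0 EF.
Big-endian: lowest address holds the most-significant byte.
The bytes are already most-significant first: 0xC8E0C0EF.
Top bit is set, so as a signed 32-bit value this is 0xC8E0C0EF − 2^32 = -924794641.

-924794641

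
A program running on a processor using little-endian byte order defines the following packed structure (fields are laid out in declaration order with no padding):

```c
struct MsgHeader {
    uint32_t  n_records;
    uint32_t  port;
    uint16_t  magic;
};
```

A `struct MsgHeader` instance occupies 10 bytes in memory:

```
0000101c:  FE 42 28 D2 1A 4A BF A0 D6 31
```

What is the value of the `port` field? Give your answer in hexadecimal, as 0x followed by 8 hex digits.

`port` follows `n_records` (4 bytes), so it starts at byte offset 4 and occupies 4 bytes.
Bytes at offsets 4..7: 1A 4A BF A0.
Little-endian: lowest address holds the least-significant byte.
Reassemble most-significant byte first: A0 BF 4A 1A → 0xA0BF4A1A.

0xA0BF4A1A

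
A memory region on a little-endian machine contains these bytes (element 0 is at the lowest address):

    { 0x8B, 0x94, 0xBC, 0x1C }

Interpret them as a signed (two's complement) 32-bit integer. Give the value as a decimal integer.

482120843

Little-endian stores the least-significant byte at the lowest address.
Reassemble most-significant byte first: 1C BC 94 8B → 0x1CBC948B.
0x1CBC948B = 482120843.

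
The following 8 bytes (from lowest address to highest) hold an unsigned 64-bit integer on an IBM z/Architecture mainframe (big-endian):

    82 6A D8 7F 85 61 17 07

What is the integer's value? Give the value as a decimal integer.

9397561614672140039

Big-endian: lowest address holds the most-significant byte.
The bytes are already most-significant first: 0x826AD87F85611707.
0x826AD87F85611707 = 9397561614672140039.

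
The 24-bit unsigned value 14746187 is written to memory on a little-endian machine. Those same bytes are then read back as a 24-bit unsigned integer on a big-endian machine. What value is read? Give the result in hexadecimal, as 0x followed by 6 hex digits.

0x4B02E1

14746187 in 24-bit hexadecimal is 0xE1024B.
Stored little-endian, the bytes at ascending addresses are 4B 02 E1.
Read back as big-endian, the last byte is least significant, giving 0x4B02E1.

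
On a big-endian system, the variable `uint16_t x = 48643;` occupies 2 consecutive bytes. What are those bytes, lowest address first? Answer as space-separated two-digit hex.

48643 in hexadecimal, padded to 16 bits, is 0xBE03.
Split into bytes (most-significant first): BE 03.
Big-endian stores the most-significant byte at the lowest address.
So the memory order matches the most-significant-first order: BE 03.

BE 03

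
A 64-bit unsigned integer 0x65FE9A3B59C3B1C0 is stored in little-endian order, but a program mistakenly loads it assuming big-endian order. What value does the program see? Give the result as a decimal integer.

Stored little-endian, the bytes at ascending addresses are C0 B1 C3 59 3B 9A FE 65.
Read back as big-endian, the last byte is least significant, giving 0xC0B1C3593B9AFE65.
0xC0B1C3593B9AFE65 = 13885093914179468901.

13885093914179468901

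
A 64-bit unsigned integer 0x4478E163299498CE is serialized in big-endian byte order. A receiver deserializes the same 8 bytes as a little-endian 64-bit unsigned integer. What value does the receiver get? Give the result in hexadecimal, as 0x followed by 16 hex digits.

0xCE98942963E17844

Stored big-endian, the bytes at ascending addresses are 44 78 E1 63 29 94 98 CE.
Read back as little-endian, the first byte is least significant, giving 0xCE98942963E17844.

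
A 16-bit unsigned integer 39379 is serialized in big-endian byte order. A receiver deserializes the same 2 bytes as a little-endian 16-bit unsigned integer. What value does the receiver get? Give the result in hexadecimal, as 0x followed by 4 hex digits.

39379 in 16-bit hexadecimal is 0x99D3.
Stored big-endian, the bytes at ascending addresses are 99 D3.
Read back as little-endian, the first byte is least significant, giving 0xD399.

0xD399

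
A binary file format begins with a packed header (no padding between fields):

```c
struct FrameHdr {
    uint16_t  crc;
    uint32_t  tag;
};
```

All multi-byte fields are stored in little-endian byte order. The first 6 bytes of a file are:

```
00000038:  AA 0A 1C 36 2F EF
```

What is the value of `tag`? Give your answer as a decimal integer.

4012848668

`tag` follows `crc` (2 bytes), so it starts at byte offset 2 and occupies 4 bytes.
Bytes at offsets 2..5: 1C 36 2F EF.
In little-endian order the low byte comes first in memory.
Reassemble most-significant byte first: EF 2F 36 1C → 0xEF2F361C.
0xEF2F361C = 4012848668.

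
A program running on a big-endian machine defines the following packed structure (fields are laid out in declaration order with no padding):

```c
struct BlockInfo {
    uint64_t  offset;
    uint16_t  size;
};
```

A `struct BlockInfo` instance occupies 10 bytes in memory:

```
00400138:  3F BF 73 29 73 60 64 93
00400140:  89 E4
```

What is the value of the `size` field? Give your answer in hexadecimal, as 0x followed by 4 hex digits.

`size` follows `offset` (8 bytes), so it starts at byte offset 8 and occupies 2 bytes.
Bytes at offsets 8..9: 89 E4.
In big-endian order the high byte comes first in memory.
The bytes are already most-significant first: 0x89E4.

0x89E4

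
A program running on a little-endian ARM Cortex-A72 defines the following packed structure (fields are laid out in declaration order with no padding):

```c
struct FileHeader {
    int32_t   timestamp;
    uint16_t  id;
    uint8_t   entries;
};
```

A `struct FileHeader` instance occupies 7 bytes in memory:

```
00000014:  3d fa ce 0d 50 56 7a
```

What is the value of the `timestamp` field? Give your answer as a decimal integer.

231668285

`timestamp` is the first field, at byte offset 0, occupying 4 bytes.
Bytes at offsets 0..3: 3D FA CE 0D.
In little-endian order the low byte comes first in memory.
Reassemble most-significant byte first: 0D CE FA 3D → 0x0DCEFA3D.
0x0DCEFA3D = 231668285.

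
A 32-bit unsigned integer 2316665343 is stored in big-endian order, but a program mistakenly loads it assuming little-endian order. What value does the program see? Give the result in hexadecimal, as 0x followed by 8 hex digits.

0xFF81158A

2316665343 in 32-bit hexadecimal is 0x8A1581FF.
Stored big-endian, the bytes at ascending addresses are 8A 15 81 FF.
Read back as little-endian, the first byte is least significant, giving 0xFF81158A.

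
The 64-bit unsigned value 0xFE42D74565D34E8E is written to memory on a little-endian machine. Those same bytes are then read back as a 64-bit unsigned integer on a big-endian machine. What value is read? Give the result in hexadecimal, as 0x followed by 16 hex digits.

0x8E4ED36545D742FE

Stored little-endian, the bytes at ascending addresses are 8E 4E D3 65 45 D7 42 FE.
Read back as big-endian, the last byte is least significant, giving 0x8E4ED36545D742FE.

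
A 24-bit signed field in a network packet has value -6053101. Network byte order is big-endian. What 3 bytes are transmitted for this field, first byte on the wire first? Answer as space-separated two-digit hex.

A3 A3 13

Two's complement of -6053101 in 24 bits: 6053101 = 0x5C5CED; invert → 0xA3A312; add 1 → 0xA3A313.
Split into bytes (most-significant first): A3 A3 13.
In big-endian order the high byte comes first in memory.
So the memory order matches the most-significant-first order: A3 A3 13.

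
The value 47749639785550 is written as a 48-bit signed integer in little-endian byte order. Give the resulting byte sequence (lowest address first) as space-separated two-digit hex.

47749639785550 in hexadecimal, padded to 48 bits, is 0x2B6D94514C4E.
Split into bytes (most-significant first): 2B 6D 94 51 4C 4E.
In little-endian order the low byte comes first in memory.
So at ascending addresses the bytes are 4E 4C 51 94 6D 2B.

4E 4C 51 94 6D 2B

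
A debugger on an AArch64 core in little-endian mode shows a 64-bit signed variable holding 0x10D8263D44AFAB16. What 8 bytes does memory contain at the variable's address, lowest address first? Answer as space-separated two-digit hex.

16 AB AF 44 3D 26 D8 10

Split into bytes (most-significant first): 10 D8 26 3D 44 AF AB 16.
Little-endian: lowest address holds the least-significant byte.
So at ascending addresses the bytes are 16 AB AF 44 3D 26 D8 10.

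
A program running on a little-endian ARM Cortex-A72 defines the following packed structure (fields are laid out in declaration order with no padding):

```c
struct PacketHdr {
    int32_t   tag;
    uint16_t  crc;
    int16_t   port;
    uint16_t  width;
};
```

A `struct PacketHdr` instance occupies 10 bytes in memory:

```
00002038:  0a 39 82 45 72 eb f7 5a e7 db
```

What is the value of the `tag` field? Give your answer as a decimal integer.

1166162186

`tag` is the first field, at byte offset 0, occupying 4 bytes.
Bytes at offsets 0..3: 0A 39 82 45.
Little-endian stores the least-significant byte at the lowest address.
Reassemble most-significant byte first: 45 82 39 0A → 0x4582390A.
0x4582390A = 1166162186.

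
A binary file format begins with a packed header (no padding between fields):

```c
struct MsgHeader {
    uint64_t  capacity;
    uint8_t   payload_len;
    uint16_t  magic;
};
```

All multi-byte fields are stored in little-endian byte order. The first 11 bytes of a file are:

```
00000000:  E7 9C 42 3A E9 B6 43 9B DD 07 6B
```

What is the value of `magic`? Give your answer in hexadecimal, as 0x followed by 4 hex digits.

`magic` follows `capacity` (8 B), `payload_len` (1 B), so it starts at offset 8 + 1 = 9 and occupies 2 bytes.
Bytes at offsets 9..10: 07 6B.
Little-endian: lowest address holds the least-significant byte.
Reassemble most-significant byte first: 6B 07 → 0x6B07.

0x6B07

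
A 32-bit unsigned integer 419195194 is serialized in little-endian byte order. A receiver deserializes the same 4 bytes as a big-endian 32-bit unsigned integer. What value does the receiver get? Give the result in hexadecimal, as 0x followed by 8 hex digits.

419195194 in 32-bit hexadecimal is 0x18FC693A.
Stored little-endian, the bytes at ascending addresses are 3A 69 FC 18.
Read back as big-endian, the last byte is least significant, giving 0x3A69FC18.

0x3A69FC18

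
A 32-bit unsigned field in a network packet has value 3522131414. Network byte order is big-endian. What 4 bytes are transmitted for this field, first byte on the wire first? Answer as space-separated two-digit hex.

D1 EF 75 D6

3522131414 in hexadecimal, padded to 32 bits, is 0xD1EF75D6.
Split into bytes (most-significant first): D1 EF 75 D6.
Big-endian stores the most-significant byte at the lowest address.
So the memory order matches the most-significant-first order: D1 EF 75 D6.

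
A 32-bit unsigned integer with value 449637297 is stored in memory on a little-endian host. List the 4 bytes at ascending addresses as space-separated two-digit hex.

B1 EB CC 1A

449637297 in hexadecimal, padded to 32 bits, is 0x1ACCEBB1.
Split into bytes (most-significant first): 1A CC EB B1.
In little-endian order the low byte comes first in memory.
So at ascending addresses the bytes are B1 EB CC 1A.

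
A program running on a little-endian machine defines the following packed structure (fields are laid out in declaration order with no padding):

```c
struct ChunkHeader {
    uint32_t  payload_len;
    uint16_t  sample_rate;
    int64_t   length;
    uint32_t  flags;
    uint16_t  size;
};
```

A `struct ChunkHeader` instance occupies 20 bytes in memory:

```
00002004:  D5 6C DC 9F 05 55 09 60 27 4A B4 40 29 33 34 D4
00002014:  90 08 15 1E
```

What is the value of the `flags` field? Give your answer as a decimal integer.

143709236

`flags` follows `payload_len` (4 B), `sample_rate` (2 B), `length` (8 B), so it starts at offset 4 + 2 + 8 = 14 and occupies 4 bytes.
Bytes at offsets 14..17: 34 D4 90 08.
Little-endian: lowest address holds the least-significant byte.
Reassemble most-significant byte first: 08 90 D4 34 → 0x0890D434.
0x0890D434 = 143709236.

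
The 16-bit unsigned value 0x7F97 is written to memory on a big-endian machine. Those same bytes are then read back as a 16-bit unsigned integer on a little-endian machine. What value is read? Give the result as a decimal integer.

Stored big-endian, the bytes at ascending addresses are 7F 97.
Read back as little-endian, the first byte is least significant, giving 0x977F.
0x977F = 38783.

38783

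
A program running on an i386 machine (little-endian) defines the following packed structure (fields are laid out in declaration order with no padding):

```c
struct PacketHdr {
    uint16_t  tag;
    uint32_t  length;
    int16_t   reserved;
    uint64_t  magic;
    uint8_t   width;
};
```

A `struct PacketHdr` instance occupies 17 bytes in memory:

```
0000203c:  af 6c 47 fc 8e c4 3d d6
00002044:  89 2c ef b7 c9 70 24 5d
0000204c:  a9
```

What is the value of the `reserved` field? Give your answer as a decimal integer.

`reserved` follows `tag` (2 B), `length` (4 B), so it starts at offset 2 + 4 = 6 and occupies 2 bytes.
Bytes at offsets 6..7: 3D D6.
In little-endian order the low byte comes first in memory.
Reassemble most-significant byte first: D6 3D → 0xD63D.
Top bit is set, so as a signed 16-bit value this is 0xD63D − 2^16 = -10691.

-10691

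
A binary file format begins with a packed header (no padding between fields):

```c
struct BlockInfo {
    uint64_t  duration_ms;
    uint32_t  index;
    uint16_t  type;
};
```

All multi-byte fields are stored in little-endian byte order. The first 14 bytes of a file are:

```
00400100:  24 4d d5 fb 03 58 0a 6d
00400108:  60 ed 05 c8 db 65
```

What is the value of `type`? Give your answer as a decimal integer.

26075

`type` follows `duration_ms` (8 B), `index` (4 B), so it starts at offset 8 + 4 = 12 and occupies 2 bytes.
Bytes at offsets 12..13: DB 65.
In little-endian order the low byte comes first in memory.
Reassemble most-significant byte first: 65 DB → 0x65DB.
0x65DB = 26075.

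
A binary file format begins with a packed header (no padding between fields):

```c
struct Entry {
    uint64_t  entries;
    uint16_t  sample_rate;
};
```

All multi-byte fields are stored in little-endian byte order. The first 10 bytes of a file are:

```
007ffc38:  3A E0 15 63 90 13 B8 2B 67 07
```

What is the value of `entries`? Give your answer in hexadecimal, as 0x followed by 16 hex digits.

`entries` is the first field, at byte offset 0, occupying 8 bytes.
Bytes at offsets 0..7: 3A E0 15 63 90 13 B8 2B.
Little-endian stores the least-significant byte at the lowest address.
Reassemble most-significant byte first: 2B B8 13 90 63 15 E0 3A → 0x2BB813906315E03A.

0x2BB813906315E03A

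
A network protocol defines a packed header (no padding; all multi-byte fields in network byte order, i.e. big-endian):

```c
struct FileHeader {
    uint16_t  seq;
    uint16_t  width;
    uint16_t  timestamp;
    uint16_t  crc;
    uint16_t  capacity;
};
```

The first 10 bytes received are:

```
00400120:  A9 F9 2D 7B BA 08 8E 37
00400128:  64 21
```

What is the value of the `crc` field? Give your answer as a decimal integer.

36407

`crc` follows `seq` (2 B), `width` (2 B), `timestamp` (2 B), so it starts at offset 2 + 2 + 2 = 6 and occupies 2 bytes.
Bytes at offsets 6..7: 8E 37.
Big-endian stores the most-significant byte at the lowest address.
The bytes are already most-significant first: 0x8E37.
0x8E37 = 36407.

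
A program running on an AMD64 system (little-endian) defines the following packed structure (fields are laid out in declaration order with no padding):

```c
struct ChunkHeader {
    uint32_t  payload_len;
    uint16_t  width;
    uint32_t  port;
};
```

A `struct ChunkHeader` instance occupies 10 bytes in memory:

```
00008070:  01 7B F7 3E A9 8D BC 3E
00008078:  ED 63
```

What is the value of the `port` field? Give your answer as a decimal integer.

`port` follows `payload_len` (4 B), `width` (2 B), so it starts at offset 4 + 2 = 6 and occupies 4 bytes.
Bytes at offsets 6..9: BC 3E ED 63.
Little-endian: lowest address holds the least-significant byte.
Reassemble most-significant byte first: 63 ED 3E BC → 0x63ED3EBC.
0x63ED3EBC = 1676492476.

1676492476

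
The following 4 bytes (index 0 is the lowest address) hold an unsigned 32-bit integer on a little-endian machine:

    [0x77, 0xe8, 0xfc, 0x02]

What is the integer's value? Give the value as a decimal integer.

Little-endian stores the least-significant byte at the lowest address.
Reassemble most-significant byte first: 02 FC E8 77 → 0x02FCE877.
0x02FCE877 = 50129015.

50129015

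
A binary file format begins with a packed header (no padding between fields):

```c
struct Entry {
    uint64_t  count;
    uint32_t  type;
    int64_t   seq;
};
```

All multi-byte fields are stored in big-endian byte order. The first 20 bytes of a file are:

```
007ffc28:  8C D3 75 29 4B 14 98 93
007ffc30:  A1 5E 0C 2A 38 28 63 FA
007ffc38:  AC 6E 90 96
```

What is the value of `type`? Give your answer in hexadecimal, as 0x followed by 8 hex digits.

`type` follows `count` (8 bytes), so it starts at byte offset 8 and occupies 4 bytes.
Bytes at offsets 8..11: A1 5E 0C 2A.
Big-endian: lowest address holds the most-significant byte.
The bytes are already most-significant first: 0xA15E0C2A.

0xA15E0C2A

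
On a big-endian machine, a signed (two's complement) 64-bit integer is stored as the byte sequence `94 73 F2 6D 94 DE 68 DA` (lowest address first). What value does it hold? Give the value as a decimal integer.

-7749583981311530790

In big-endian order the high byte comes first in memory.
The bytes are already most-significant first: 0x9473F26D94DE68DA.
Top bit is set, so as a signed 64-bit value this is 0x9473F26D94DE68DA − 2^64 = -7749583981311530790.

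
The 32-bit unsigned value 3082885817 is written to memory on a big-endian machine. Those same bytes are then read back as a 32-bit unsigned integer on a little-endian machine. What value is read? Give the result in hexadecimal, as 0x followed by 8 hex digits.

0xB91AC1B7

3082885817 in 32-bit hexadecimal is 0xB7C11AB9.
Stored big-endian, the bytes at ascending addresses are B7 C1 1A B9.
Read back as little-endian, the first byte is least significant, giving 0xB91AC1B7.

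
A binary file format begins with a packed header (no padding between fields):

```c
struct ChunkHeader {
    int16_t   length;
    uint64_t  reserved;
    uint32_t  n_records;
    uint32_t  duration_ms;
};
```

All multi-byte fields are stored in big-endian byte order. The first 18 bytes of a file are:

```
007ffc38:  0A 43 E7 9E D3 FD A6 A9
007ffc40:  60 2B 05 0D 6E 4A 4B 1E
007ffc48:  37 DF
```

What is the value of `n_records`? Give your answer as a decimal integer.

`n_records` follows `length` (2 B), `reserved` (8 B), so it starts at offset 2 + 8 = 10 and occupies 4 bytes.
Bytes at offsets 10..13: 05 0D 6E 4A.
Big-endian: lowest address holds the most-significant byte.
The bytes are already most-significant first: 0x050D6E4A.
0x050D6E4A = 84766282.

84766282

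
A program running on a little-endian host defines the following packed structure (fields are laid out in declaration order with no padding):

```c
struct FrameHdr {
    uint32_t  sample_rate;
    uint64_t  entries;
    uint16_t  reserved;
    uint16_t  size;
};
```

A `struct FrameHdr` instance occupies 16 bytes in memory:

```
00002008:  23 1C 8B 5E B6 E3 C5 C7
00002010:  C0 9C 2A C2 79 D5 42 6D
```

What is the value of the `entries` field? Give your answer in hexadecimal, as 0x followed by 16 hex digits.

`entries` follows `sample_rate` (4 bytes), so it starts at byte offset 4 and occupies 8 bytes.
Bytes at offsets 4..11: B6 E3 C5 C7 C0 9C 2A C2.
Little-endian stores the least-significant byte at the lowest address.
Reassemble most-significant byte first: C2 2A 9C C0 C7 C5 E3 B6 → 0xC22A9CC0C7C5E3B6.

0xC22A9CC0C7C5E3B6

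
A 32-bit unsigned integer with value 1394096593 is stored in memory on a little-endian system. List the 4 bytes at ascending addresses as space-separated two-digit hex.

D1 39 18 53

1394096593 in hexadecimal, padded to 32 bits, is 0x531839D1.
Split into bytes (most-significant first): 53 18 39 D1.
In little-endian order the low byte comes first in memory.
So at ascending addresses the bytes are D1 39 18 53.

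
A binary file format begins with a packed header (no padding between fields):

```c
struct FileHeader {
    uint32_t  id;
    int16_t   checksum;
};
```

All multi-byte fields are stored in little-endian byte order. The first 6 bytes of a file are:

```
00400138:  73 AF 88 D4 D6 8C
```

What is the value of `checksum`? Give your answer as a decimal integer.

`checksum` follows `id` (4 bytes), so it starts at byte offset 4 and occupies 2 bytes.
Bytes at offsets 4..5: D6 8C.
Little-endian stores the least-significant byte at the lowest address.
Reassemble most-significant byte first: 8C D6 → 0x8CD6.
Top bit is set, so as a signed 16-bit value this is 0x8CD6 − 2^16 = -29482.

-29482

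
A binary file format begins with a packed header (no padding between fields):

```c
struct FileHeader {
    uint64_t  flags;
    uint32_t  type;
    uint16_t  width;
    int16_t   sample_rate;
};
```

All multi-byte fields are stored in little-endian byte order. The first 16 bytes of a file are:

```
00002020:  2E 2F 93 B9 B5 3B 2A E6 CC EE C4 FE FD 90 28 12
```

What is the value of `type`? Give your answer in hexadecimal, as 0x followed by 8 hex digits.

0xFEC4EECC

`type` follows `flags` (8 bytes), so it starts at byte offset 8 and occupies 4 bytes.
Bytes at offsets 8..11: CC EE C4 FE.
In little-endian order the low byte comes first in memory.
Reassemble most-significant byte first: FE C4 EE CC → 0xFEC4EECC.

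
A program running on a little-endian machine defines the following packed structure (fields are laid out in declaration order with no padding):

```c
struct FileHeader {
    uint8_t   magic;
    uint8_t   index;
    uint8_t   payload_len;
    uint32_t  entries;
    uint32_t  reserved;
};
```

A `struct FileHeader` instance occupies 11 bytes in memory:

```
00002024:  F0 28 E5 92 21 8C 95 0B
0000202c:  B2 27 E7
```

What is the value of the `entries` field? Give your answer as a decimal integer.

2508988818

`entries` follows `magic` (1 B), `index` (1 B), `payload_len` (1 B), so it starts at offset 1 + 1 + 1 = 3 and occupies 4 bytes.
Bytes at offsets 3..6: 92 21 8C 95.
Little-endian: lowest address holds the least-significant byte.
Reassemble most-significant byte first: 95 8C 21 92 → 0x958C2192.
0x958C2192 = 2508988818.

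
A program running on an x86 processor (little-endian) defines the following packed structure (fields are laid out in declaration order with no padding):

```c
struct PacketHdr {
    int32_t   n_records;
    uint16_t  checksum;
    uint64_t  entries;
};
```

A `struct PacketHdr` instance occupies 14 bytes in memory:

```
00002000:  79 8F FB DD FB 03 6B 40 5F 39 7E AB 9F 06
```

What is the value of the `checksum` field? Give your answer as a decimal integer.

1019

`checksum` follows `n_records` (4 bytes), so it starts at byte offset 4 and occupies 2 bytes.
Bytes at offsets 4..5: FB 03.
In little-endian order the low byte comes first in memory.
Reassemble most-significant byte first: 03 FB → 0x03FB.
0x03FB = 1019.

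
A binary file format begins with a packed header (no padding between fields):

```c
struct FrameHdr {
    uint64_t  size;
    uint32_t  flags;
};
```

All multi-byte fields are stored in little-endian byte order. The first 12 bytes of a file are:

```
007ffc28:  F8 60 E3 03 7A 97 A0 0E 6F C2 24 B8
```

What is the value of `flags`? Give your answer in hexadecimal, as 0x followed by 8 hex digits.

0xB824C26F

`flags` follows `size` (8 bytes), so it starts at byte offset 8 and occupies 4 bytes.
Bytes at offsets 8..11: 6F C2 24 B8.
Little-endian stores the least-significant byte at the lowest address.
Reassemble most-significant byte first: B8 24 C2 6F → 0xB824C26F.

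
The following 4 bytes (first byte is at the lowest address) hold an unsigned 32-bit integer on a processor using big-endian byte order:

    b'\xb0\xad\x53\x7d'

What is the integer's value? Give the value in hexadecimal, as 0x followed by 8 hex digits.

0xB0AD537D

Big-endian: lowest address holds the most-significant byte.
The bytes are already most-significant first: 0xB0AD537D.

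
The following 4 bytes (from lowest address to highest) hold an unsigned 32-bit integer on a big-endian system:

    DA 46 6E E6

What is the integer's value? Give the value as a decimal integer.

Big-endian stores the most-significant byte at the lowest address.
The bytes are already most-significant first: 0xDA466EE6.
0xDA466EE6 = 3662048998.

3662048998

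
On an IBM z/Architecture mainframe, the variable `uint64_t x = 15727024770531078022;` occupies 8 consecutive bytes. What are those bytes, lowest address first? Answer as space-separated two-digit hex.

DA 41 9D B4 15 46 2F 86

15727024770531078022 in hexadecimal, padded to 64 bits, is 0xDA419DB415462F86.
Split into bytes (most-significant first): DA 41 9D B4 15 46 2F 86.
Big-endian stores the most-significant byte at the lowest address.
So the memory order matches the most-significant-first order: DA 41 9D B4 15 46 2F 86.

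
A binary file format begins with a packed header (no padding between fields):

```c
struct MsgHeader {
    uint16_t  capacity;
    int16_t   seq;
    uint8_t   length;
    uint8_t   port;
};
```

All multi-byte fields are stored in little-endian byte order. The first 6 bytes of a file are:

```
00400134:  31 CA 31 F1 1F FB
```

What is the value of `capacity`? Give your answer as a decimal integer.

51761

`capacity` is the first field, at byte offset 0, occupying 2 bytes.
Bytes at offsets 0..1: 31 CA.
Little-endian stores the least-significant byte at the lowest address.
Reassemble most-significant byte first: CA 31 → 0xCA31.
0xCA31 = 51761.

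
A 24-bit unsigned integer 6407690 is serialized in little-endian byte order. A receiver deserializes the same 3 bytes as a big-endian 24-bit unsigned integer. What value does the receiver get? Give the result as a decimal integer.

6407690 in 24-bit hexadecimal is 0x61C60A.
Stored little-endian, the bytes at ascending addresses are 0A C6 61.
Read back as big-endian, the last byte is least significant, giving 0x0AC661.
0x0AC661 = 706145.

706145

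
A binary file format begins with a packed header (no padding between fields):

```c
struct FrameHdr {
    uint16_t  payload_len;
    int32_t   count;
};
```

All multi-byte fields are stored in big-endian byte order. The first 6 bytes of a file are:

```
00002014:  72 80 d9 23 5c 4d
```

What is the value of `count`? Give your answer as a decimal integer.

-651994035

`count` follows `payload_len` (2 bytes), so it starts at byte offset 2 and occupies 4 bytes.
Bytes at offsets 2..5: D9 23 5C 4D.
Big-endian stores the most-significant byte at the lowest address.
The bytes are already most-significant first: 0xD9235C4D.
Top bit is set, so as a signed 32-bit value this is 0xD9235C4D − 2^32 = -651994035.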